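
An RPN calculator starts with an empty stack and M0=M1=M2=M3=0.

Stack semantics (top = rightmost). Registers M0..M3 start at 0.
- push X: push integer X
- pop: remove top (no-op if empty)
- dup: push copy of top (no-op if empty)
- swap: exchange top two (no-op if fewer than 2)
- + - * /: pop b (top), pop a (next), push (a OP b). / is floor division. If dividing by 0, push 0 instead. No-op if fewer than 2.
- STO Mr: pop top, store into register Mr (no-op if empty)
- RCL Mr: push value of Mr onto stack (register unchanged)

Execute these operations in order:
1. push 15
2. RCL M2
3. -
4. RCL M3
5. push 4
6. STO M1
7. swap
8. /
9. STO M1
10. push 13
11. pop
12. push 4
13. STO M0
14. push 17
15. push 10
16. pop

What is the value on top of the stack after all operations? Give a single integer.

Answer: 17

Derivation:
After op 1 (push 15): stack=[15] mem=[0,0,0,0]
After op 2 (RCL M2): stack=[15,0] mem=[0,0,0,0]
After op 3 (-): stack=[15] mem=[0,0,0,0]
After op 4 (RCL M3): stack=[15,0] mem=[0,0,0,0]
After op 5 (push 4): stack=[15,0,4] mem=[0,0,0,0]
After op 6 (STO M1): stack=[15,0] mem=[0,4,0,0]
After op 7 (swap): stack=[0,15] mem=[0,4,0,0]
After op 8 (/): stack=[0] mem=[0,4,0,0]
After op 9 (STO M1): stack=[empty] mem=[0,0,0,0]
After op 10 (push 13): stack=[13] mem=[0,0,0,0]
After op 11 (pop): stack=[empty] mem=[0,0,0,0]
After op 12 (push 4): stack=[4] mem=[0,0,0,0]
After op 13 (STO M0): stack=[empty] mem=[4,0,0,0]
After op 14 (push 17): stack=[17] mem=[4,0,0,0]
After op 15 (push 10): stack=[17,10] mem=[4,0,0,0]
After op 16 (pop): stack=[17] mem=[4,0,0,0]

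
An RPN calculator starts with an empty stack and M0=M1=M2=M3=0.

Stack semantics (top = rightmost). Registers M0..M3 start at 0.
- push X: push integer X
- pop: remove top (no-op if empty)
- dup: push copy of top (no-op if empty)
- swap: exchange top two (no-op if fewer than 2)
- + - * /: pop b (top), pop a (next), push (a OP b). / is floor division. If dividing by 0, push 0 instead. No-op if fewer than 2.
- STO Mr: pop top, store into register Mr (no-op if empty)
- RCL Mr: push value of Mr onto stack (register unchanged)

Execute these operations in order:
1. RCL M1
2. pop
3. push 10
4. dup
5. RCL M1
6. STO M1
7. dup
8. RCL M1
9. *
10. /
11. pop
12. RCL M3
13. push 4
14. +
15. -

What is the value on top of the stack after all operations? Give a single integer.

After op 1 (RCL M1): stack=[0] mem=[0,0,0,0]
After op 2 (pop): stack=[empty] mem=[0,0,0,0]
After op 3 (push 10): stack=[10] mem=[0,0,0,0]
After op 4 (dup): stack=[10,10] mem=[0,0,0,0]
After op 5 (RCL M1): stack=[10,10,0] mem=[0,0,0,0]
After op 6 (STO M1): stack=[10,10] mem=[0,0,0,0]
After op 7 (dup): stack=[10,10,10] mem=[0,0,0,0]
After op 8 (RCL M1): stack=[10,10,10,0] mem=[0,0,0,0]
After op 9 (*): stack=[10,10,0] mem=[0,0,0,0]
After op 10 (/): stack=[10,0] mem=[0,0,0,0]
After op 11 (pop): stack=[10] mem=[0,0,0,0]
After op 12 (RCL M3): stack=[10,0] mem=[0,0,0,0]
After op 13 (push 4): stack=[10,0,4] mem=[0,0,0,0]
After op 14 (+): stack=[10,4] mem=[0,0,0,0]
After op 15 (-): stack=[6] mem=[0,0,0,0]

Answer: 6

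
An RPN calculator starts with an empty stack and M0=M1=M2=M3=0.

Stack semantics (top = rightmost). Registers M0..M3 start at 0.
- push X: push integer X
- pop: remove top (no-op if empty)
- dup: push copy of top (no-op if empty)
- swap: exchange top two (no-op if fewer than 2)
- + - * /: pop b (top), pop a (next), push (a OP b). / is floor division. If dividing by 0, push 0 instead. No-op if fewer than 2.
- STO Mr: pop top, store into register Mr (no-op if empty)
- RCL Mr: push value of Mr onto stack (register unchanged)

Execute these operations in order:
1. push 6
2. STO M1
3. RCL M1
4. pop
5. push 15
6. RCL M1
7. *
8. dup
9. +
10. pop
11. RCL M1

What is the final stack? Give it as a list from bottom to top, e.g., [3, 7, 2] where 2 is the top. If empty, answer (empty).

After op 1 (push 6): stack=[6] mem=[0,0,0,0]
After op 2 (STO M1): stack=[empty] mem=[0,6,0,0]
After op 3 (RCL M1): stack=[6] mem=[0,6,0,0]
After op 4 (pop): stack=[empty] mem=[0,6,0,0]
After op 5 (push 15): stack=[15] mem=[0,6,0,0]
After op 6 (RCL M1): stack=[15,6] mem=[0,6,0,0]
After op 7 (*): stack=[90] mem=[0,6,0,0]
After op 8 (dup): stack=[90,90] mem=[0,6,0,0]
After op 9 (+): stack=[180] mem=[0,6,0,0]
After op 10 (pop): stack=[empty] mem=[0,6,0,0]
After op 11 (RCL M1): stack=[6] mem=[0,6,0,0]

Answer: [6]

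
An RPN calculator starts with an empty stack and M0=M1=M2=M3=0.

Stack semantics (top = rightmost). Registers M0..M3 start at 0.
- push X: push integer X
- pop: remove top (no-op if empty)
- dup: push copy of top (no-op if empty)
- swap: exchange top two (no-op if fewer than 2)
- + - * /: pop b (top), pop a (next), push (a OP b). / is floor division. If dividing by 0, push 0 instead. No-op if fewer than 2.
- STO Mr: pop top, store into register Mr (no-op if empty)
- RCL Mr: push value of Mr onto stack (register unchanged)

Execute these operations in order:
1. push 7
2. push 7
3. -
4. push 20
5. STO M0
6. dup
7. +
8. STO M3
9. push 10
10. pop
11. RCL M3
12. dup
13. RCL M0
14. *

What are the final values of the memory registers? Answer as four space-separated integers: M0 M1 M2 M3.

Answer: 20 0 0 0

Derivation:
After op 1 (push 7): stack=[7] mem=[0,0,0,0]
After op 2 (push 7): stack=[7,7] mem=[0,0,0,0]
After op 3 (-): stack=[0] mem=[0,0,0,0]
After op 4 (push 20): stack=[0,20] mem=[0,0,0,0]
After op 5 (STO M0): stack=[0] mem=[20,0,0,0]
After op 6 (dup): stack=[0,0] mem=[20,0,0,0]
After op 7 (+): stack=[0] mem=[20,0,0,0]
After op 8 (STO M3): stack=[empty] mem=[20,0,0,0]
After op 9 (push 10): stack=[10] mem=[20,0,0,0]
After op 10 (pop): stack=[empty] mem=[20,0,0,0]
After op 11 (RCL M3): stack=[0] mem=[20,0,0,0]
After op 12 (dup): stack=[0,0] mem=[20,0,0,0]
After op 13 (RCL M0): stack=[0,0,20] mem=[20,0,0,0]
After op 14 (*): stack=[0,0] mem=[20,0,0,0]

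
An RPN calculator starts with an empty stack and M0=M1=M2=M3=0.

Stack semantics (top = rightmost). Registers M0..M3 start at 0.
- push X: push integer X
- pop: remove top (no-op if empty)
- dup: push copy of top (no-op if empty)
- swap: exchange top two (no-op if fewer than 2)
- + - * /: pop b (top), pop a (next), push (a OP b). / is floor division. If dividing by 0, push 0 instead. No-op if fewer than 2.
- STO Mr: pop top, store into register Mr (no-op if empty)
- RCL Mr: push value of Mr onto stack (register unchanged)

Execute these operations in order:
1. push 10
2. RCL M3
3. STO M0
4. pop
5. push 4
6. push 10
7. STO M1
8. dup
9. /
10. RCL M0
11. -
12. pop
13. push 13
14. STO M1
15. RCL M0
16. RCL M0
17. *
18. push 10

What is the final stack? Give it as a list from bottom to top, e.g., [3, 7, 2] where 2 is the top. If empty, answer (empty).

After op 1 (push 10): stack=[10] mem=[0,0,0,0]
After op 2 (RCL M3): stack=[10,0] mem=[0,0,0,0]
After op 3 (STO M0): stack=[10] mem=[0,0,0,0]
After op 4 (pop): stack=[empty] mem=[0,0,0,0]
After op 5 (push 4): stack=[4] mem=[0,0,0,0]
After op 6 (push 10): stack=[4,10] mem=[0,0,0,0]
After op 7 (STO M1): stack=[4] mem=[0,10,0,0]
After op 8 (dup): stack=[4,4] mem=[0,10,0,0]
After op 9 (/): stack=[1] mem=[0,10,0,0]
After op 10 (RCL M0): stack=[1,0] mem=[0,10,0,0]
After op 11 (-): stack=[1] mem=[0,10,0,0]
After op 12 (pop): stack=[empty] mem=[0,10,0,0]
After op 13 (push 13): stack=[13] mem=[0,10,0,0]
After op 14 (STO M1): stack=[empty] mem=[0,13,0,0]
After op 15 (RCL M0): stack=[0] mem=[0,13,0,0]
After op 16 (RCL M0): stack=[0,0] mem=[0,13,0,0]
After op 17 (*): stack=[0] mem=[0,13,0,0]
After op 18 (push 10): stack=[0,10] mem=[0,13,0,0]

Answer: [0, 10]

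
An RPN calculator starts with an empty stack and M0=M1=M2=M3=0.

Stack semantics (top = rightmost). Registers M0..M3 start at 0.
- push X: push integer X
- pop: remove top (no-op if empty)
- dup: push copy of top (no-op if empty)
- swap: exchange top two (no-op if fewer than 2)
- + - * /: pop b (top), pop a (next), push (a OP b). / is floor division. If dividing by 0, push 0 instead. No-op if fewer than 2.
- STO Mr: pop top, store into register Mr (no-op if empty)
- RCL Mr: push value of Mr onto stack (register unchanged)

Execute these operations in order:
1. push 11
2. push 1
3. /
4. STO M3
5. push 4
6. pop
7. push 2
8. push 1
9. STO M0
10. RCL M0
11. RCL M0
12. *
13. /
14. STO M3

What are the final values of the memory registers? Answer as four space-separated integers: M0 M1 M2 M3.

Answer: 1 0 0 2

Derivation:
After op 1 (push 11): stack=[11] mem=[0,0,0,0]
After op 2 (push 1): stack=[11,1] mem=[0,0,0,0]
After op 3 (/): stack=[11] mem=[0,0,0,0]
After op 4 (STO M3): stack=[empty] mem=[0,0,0,11]
After op 5 (push 4): stack=[4] mem=[0,0,0,11]
After op 6 (pop): stack=[empty] mem=[0,0,0,11]
After op 7 (push 2): stack=[2] mem=[0,0,0,11]
After op 8 (push 1): stack=[2,1] mem=[0,0,0,11]
After op 9 (STO M0): stack=[2] mem=[1,0,0,11]
After op 10 (RCL M0): stack=[2,1] mem=[1,0,0,11]
After op 11 (RCL M0): stack=[2,1,1] mem=[1,0,0,11]
After op 12 (*): stack=[2,1] mem=[1,0,0,11]
After op 13 (/): stack=[2] mem=[1,0,0,11]
After op 14 (STO M3): stack=[empty] mem=[1,0,0,2]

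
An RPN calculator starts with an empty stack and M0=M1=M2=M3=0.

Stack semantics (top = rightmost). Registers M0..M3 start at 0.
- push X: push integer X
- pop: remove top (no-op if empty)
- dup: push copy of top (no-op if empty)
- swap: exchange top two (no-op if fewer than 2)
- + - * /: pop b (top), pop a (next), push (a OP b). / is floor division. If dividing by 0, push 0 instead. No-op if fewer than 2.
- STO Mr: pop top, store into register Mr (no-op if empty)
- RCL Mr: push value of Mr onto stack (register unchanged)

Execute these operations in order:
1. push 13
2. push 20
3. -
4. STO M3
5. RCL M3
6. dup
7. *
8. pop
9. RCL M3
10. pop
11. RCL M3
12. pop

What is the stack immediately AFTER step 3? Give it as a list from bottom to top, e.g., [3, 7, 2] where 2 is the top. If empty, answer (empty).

After op 1 (push 13): stack=[13] mem=[0,0,0,0]
After op 2 (push 20): stack=[13,20] mem=[0,0,0,0]
After op 3 (-): stack=[-7] mem=[0,0,0,0]

[-7]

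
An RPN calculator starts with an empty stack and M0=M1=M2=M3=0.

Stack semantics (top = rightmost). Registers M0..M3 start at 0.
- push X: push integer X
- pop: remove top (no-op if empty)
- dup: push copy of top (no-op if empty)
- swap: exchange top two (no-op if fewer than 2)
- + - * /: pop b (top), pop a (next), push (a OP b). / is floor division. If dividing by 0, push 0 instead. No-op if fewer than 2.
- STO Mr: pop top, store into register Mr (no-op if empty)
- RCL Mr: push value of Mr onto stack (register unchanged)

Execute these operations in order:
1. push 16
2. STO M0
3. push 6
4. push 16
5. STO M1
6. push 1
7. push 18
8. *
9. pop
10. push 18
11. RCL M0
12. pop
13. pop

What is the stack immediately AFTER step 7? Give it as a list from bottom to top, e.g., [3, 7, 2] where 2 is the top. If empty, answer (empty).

After op 1 (push 16): stack=[16] mem=[0,0,0,0]
After op 2 (STO M0): stack=[empty] mem=[16,0,0,0]
After op 3 (push 6): stack=[6] mem=[16,0,0,0]
After op 4 (push 16): stack=[6,16] mem=[16,0,0,0]
After op 5 (STO M1): stack=[6] mem=[16,16,0,0]
After op 6 (push 1): stack=[6,1] mem=[16,16,0,0]
After op 7 (push 18): stack=[6,1,18] mem=[16,16,0,0]

[6, 1, 18]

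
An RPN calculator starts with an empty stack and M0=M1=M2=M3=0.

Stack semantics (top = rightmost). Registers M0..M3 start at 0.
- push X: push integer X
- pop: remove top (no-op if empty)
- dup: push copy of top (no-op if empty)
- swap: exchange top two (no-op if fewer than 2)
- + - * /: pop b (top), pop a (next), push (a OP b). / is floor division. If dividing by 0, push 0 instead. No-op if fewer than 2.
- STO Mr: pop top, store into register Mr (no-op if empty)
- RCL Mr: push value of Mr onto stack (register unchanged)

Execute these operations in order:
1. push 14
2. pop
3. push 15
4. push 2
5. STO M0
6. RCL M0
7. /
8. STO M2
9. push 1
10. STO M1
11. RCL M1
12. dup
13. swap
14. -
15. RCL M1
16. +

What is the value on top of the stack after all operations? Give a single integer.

After op 1 (push 14): stack=[14] mem=[0,0,0,0]
After op 2 (pop): stack=[empty] mem=[0,0,0,0]
After op 3 (push 15): stack=[15] mem=[0,0,0,0]
After op 4 (push 2): stack=[15,2] mem=[0,0,0,0]
After op 5 (STO M0): stack=[15] mem=[2,0,0,0]
After op 6 (RCL M0): stack=[15,2] mem=[2,0,0,0]
After op 7 (/): stack=[7] mem=[2,0,0,0]
After op 8 (STO M2): stack=[empty] mem=[2,0,7,0]
After op 9 (push 1): stack=[1] mem=[2,0,7,0]
After op 10 (STO M1): stack=[empty] mem=[2,1,7,0]
After op 11 (RCL M1): stack=[1] mem=[2,1,7,0]
After op 12 (dup): stack=[1,1] mem=[2,1,7,0]
After op 13 (swap): stack=[1,1] mem=[2,1,7,0]
After op 14 (-): stack=[0] mem=[2,1,7,0]
After op 15 (RCL M1): stack=[0,1] mem=[2,1,7,0]
After op 16 (+): stack=[1] mem=[2,1,7,0]

Answer: 1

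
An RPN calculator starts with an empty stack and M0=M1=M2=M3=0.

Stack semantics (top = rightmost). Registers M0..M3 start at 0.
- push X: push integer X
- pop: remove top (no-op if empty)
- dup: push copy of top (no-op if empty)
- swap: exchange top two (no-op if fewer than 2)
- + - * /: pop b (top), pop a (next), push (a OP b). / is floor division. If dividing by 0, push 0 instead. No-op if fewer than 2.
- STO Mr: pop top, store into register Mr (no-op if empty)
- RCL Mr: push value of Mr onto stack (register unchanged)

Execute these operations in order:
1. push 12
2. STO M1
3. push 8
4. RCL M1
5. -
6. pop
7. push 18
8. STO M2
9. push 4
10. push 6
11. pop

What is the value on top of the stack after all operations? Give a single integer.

After op 1 (push 12): stack=[12] mem=[0,0,0,0]
After op 2 (STO M1): stack=[empty] mem=[0,12,0,0]
After op 3 (push 8): stack=[8] mem=[0,12,0,0]
After op 4 (RCL M1): stack=[8,12] mem=[0,12,0,0]
After op 5 (-): stack=[-4] mem=[0,12,0,0]
After op 6 (pop): stack=[empty] mem=[0,12,0,0]
After op 7 (push 18): stack=[18] mem=[0,12,0,0]
After op 8 (STO M2): stack=[empty] mem=[0,12,18,0]
After op 9 (push 4): stack=[4] mem=[0,12,18,0]
After op 10 (push 6): stack=[4,6] mem=[0,12,18,0]
After op 11 (pop): stack=[4] mem=[0,12,18,0]

Answer: 4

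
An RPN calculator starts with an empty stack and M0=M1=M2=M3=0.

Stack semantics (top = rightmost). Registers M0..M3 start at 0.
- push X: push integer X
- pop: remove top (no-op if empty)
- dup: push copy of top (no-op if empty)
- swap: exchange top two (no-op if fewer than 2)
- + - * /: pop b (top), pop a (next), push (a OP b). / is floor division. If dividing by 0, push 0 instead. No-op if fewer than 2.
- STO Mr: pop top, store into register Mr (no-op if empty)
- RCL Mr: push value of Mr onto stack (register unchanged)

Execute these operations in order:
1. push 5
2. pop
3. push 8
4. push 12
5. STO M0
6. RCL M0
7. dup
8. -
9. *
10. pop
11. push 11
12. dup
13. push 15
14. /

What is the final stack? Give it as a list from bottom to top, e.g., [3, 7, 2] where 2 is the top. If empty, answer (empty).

After op 1 (push 5): stack=[5] mem=[0,0,0,0]
After op 2 (pop): stack=[empty] mem=[0,0,0,0]
After op 3 (push 8): stack=[8] mem=[0,0,0,0]
After op 4 (push 12): stack=[8,12] mem=[0,0,0,0]
After op 5 (STO M0): stack=[8] mem=[12,0,0,0]
After op 6 (RCL M0): stack=[8,12] mem=[12,0,0,0]
After op 7 (dup): stack=[8,12,12] mem=[12,0,0,0]
After op 8 (-): stack=[8,0] mem=[12,0,0,0]
After op 9 (*): stack=[0] mem=[12,0,0,0]
After op 10 (pop): stack=[empty] mem=[12,0,0,0]
After op 11 (push 11): stack=[11] mem=[12,0,0,0]
After op 12 (dup): stack=[11,11] mem=[12,0,0,0]
After op 13 (push 15): stack=[11,11,15] mem=[12,0,0,0]
After op 14 (/): stack=[11,0] mem=[12,0,0,0]

Answer: [11, 0]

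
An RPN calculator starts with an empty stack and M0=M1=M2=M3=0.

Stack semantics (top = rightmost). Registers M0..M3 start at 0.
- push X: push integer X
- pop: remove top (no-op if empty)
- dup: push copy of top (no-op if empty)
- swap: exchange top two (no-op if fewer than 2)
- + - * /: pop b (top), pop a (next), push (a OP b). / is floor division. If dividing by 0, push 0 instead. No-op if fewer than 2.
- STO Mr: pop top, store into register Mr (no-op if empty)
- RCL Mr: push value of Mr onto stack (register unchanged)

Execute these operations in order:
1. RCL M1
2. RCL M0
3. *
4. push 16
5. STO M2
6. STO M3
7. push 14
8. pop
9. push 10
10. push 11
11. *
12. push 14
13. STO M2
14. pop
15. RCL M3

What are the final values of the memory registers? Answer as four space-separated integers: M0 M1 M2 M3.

After op 1 (RCL M1): stack=[0] mem=[0,0,0,0]
After op 2 (RCL M0): stack=[0,0] mem=[0,0,0,0]
After op 3 (*): stack=[0] mem=[0,0,0,0]
After op 4 (push 16): stack=[0,16] mem=[0,0,0,0]
After op 5 (STO M2): stack=[0] mem=[0,0,16,0]
After op 6 (STO M3): stack=[empty] mem=[0,0,16,0]
After op 7 (push 14): stack=[14] mem=[0,0,16,0]
After op 8 (pop): stack=[empty] mem=[0,0,16,0]
After op 9 (push 10): stack=[10] mem=[0,0,16,0]
After op 10 (push 11): stack=[10,11] mem=[0,0,16,0]
After op 11 (*): stack=[110] mem=[0,0,16,0]
After op 12 (push 14): stack=[110,14] mem=[0,0,16,0]
After op 13 (STO M2): stack=[110] mem=[0,0,14,0]
After op 14 (pop): stack=[empty] mem=[0,0,14,0]
After op 15 (RCL M3): stack=[0] mem=[0,0,14,0]

Answer: 0 0 14 0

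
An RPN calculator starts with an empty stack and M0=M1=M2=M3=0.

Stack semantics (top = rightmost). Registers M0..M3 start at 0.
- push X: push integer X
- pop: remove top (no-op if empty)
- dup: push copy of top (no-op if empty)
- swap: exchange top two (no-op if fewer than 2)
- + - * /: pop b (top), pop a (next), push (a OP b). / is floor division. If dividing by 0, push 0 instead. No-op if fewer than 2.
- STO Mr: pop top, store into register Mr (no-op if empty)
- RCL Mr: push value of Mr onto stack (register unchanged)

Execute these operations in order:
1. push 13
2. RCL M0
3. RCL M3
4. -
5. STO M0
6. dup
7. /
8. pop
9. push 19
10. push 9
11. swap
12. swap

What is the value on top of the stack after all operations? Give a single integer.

After op 1 (push 13): stack=[13] mem=[0,0,0,0]
After op 2 (RCL M0): stack=[13,0] mem=[0,0,0,0]
After op 3 (RCL M3): stack=[13,0,0] mem=[0,0,0,0]
After op 4 (-): stack=[13,0] mem=[0,0,0,0]
After op 5 (STO M0): stack=[13] mem=[0,0,0,0]
After op 6 (dup): stack=[13,13] mem=[0,0,0,0]
After op 7 (/): stack=[1] mem=[0,0,0,0]
After op 8 (pop): stack=[empty] mem=[0,0,0,0]
After op 9 (push 19): stack=[19] mem=[0,0,0,0]
After op 10 (push 9): stack=[19,9] mem=[0,0,0,0]
After op 11 (swap): stack=[9,19] mem=[0,0,0,0]
After op 12 (swap): stack=[19,9] mem=[0,0,0,0]

Answer: 9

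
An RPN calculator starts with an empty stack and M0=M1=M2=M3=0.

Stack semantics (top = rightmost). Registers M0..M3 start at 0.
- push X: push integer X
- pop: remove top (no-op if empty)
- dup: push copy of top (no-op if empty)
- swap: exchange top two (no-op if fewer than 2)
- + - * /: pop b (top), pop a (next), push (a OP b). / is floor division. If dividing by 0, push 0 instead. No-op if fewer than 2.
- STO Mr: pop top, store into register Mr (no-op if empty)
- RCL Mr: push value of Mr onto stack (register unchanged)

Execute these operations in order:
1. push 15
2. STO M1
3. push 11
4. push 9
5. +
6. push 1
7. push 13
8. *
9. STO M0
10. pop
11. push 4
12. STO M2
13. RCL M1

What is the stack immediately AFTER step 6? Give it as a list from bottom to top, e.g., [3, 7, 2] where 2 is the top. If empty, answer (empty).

After op 1 (push 15): stack=[15] mem=[0,0,0,0]
After op 2 (STO M1): stack=[empty] mem=[0,15,0,0]
After op 3 (push 11): stack=[11] mem=[0,15,0,0]
After op 4 (push 9): stack=[11,9] mem=[0,15,0,0]
After op 5 (+): stack=[20] mem=[0,15,0,0]
After op 6 (push 1): stack=[20,1] mem=[0,15,0,0]

[20, 1]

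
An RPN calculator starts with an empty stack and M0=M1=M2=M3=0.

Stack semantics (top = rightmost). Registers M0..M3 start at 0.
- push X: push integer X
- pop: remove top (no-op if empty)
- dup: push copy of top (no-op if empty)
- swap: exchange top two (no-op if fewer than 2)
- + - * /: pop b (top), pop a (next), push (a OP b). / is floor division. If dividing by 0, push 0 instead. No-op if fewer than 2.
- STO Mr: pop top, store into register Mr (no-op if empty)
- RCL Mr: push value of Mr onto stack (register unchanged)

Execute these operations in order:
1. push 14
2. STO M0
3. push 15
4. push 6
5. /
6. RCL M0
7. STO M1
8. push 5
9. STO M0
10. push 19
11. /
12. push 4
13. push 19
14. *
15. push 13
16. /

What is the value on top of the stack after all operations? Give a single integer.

Answer: 5

Derivation:
After op 1 (push 14): stack=[14] mem=[0,0,0,0]
After op 2 (STO M0): stack=[empty] mem=[14,0,0,0]
After op 3 (push 15): stack=[15] mem=[14,0,0,0]
After op 4 (push 6): stack=[15,6] mem=[14,0,0,0]
After op 5 (/): stack=[2] mem=[14,0,0,0]
After op 6 (RCL M0): stack=[2,14] mem=[14,0,0,0]
After op 7 (STO M1): stack=[2] mem=[14,14,0,0]
After op 8 (push 5): stack=[2,5] mem=[14,14,0,0]
After op 9 (STO M0): stack=[2] mem=[5,14,0,0]
After op 10 (push 19): stack=[2,19] mem=[5,14,0,0]
After op 11 (/): stack=[0] mem=[5,14,0,0]
After op 12 (push 4): stack=[0,4] mem=[5,14,0,0]
After op 13 (push 19): stack=[0,4,19] mem=[5,14,0,0]
After op 14 (*): stack=[0,76] mem=[5,14,0,0]
After op 15 (push 13): stack=[0,76,13] mem=[5,14,0,0]
After op 16 (/): stack=[0,5] mem=[5,14,0,0]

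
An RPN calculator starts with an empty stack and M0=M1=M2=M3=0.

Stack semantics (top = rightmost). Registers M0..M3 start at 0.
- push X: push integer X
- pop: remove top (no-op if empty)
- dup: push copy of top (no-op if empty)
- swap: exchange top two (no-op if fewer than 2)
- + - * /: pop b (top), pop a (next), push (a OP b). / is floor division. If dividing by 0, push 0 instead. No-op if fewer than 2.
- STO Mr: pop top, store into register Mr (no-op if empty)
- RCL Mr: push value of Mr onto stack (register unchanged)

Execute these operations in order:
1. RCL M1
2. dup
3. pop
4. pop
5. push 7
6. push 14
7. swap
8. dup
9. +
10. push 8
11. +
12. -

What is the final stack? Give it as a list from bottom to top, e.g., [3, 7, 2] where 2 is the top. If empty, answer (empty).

Answer: [-8]

Derivation:
After op 1 (RCL M1): stack=[0] mem=[0,0,0,0]
After op 2 (dup): stack=[0,0] mem=[0,0,0,0]
After op 3 (pop): stack=[0] mem=[0,0,0,0]
After op 4 (pop): stack=[empty] mem=[0,0,0,0]
After op 5 (push 7): stack=[7] mem=[0,0,0,0]
After op 6 (push 14): stack=[7,14] mem=[0,0,0,0]
After op 7 (swap): stack=[14,7] mem=[0,0,0,0]
After op 8 (dup): stack=[14,7,7] mem=[0,0,0,0]
After op 9 (+): stack=[14,14] mem=[0,0,0,0]
After op 10 (push 8): stack=[14,14,8] mem=[0,0,0,0]
After op 11 (+): stack=[14,22] mem=[0,0,0,0]
After op 12 (-): stack=[-8] mem=[0,0,0,0]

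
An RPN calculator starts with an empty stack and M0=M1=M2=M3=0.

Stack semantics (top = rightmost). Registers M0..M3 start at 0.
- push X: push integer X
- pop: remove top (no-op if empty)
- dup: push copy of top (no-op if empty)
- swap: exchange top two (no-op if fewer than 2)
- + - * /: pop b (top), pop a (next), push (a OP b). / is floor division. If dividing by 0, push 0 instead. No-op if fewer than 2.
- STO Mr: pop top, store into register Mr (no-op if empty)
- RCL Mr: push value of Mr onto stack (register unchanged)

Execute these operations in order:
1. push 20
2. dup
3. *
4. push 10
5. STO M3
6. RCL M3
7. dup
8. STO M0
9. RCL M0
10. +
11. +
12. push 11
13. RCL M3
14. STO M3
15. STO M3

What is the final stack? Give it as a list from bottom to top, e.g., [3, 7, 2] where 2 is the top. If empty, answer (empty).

Answer: [420]

Derivation:
After op 1 (push 20): stack=[20] mem=[0,0,0,0]
After op 2 (dup): stack=[20,20] mem=[0,0,0,0]
After op 3 (*): stack=[400] mem=[0,0,0,0]
After op 4 (push 10): stack=[400,10] mem=[0,0,0,0]
After op 5 (STO M3): stack=[400] mem=[0,0,0,10]
After op 6 (RCL M3): stack=[400,10] mem=[0,0,0,10]
After op 7 (dup): stack=[400,10,10] mem=[0,0,0,10]
After op 8 (STO M0): stack=[400,10] mem=[10,0,0,10]
After op 9 (RCL M0): stack=[400,10,10] mem=[10,0,0,10]
After op 10 (+): stack=[400,20] mem=[10,0,0,10]
After op 11 (+): stack=[420] mem=[10,0,0,10]
After op 12 (push 11): stack=[420,11] mem=[10,0,0,10]
After op 13 (RCL M3): stack=[420,11,10] mem=[10,0,0,10]
After op 14 (STO M3): stack=[420,11] mem=[10,0,0,10]
After op 15 (STO M3): stack=[420] mem=[10,0,0,11]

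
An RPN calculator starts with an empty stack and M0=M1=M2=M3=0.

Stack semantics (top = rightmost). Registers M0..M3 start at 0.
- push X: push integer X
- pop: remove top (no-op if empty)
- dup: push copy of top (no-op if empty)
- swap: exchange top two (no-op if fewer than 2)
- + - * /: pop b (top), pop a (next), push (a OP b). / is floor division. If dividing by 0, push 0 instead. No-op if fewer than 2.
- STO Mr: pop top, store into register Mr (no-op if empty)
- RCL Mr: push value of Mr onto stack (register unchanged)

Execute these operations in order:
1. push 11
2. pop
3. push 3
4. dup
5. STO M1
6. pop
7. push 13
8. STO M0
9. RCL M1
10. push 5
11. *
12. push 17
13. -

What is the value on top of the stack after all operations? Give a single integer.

After op 1 (push 11): stack=[11] mem=[0,0,0,0]
After op 2 (pop): stack=[empty] mem=[0,0,0,0]
After op 3 (push 3): stack=[3] mem=[0,0,0,0]
After op 4 (dup): stack=[3,3] mem=[0,0,0,0]
After op 5 (STO M1): stack=[3] mem=[0,3,0,0]
After op 6 (pop): stack=[empty] mem=[0,3,0,0]
After op 7 (push 13): stack=[13] mem=[0,3,0,0]
After op 8 (STO M0): stack=[empty] mem=[13,3,0,0]
After op 9 (RCL M1): stack=[3] mem=[13,3,0,0]
After op 10 (push 5): stack=[3,5] mem=[13,3,0,0]
After op 11 (*): stack=[15] mem=[13,3,0,0]
After op 12 (push 17): stack=[15,17] mem=[13,3,0,0]
After op 13 (-): stack=[-2] mem=[13,3,0,0]

Answer: -2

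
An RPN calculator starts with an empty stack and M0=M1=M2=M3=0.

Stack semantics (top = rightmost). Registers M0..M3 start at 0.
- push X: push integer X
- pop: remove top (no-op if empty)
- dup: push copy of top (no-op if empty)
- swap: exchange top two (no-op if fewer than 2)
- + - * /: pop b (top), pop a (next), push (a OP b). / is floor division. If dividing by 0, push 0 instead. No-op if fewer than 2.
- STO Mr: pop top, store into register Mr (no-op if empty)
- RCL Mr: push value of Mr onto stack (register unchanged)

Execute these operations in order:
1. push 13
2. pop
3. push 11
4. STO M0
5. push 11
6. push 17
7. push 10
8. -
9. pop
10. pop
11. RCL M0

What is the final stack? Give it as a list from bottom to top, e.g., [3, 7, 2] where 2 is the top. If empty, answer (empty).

After op 1 (push 13): stack=[13] mem=[0,0,0,0]
After op 2 (pop): stack=[empty] mem=[0,0,0,0]
After op 3 (push 11): stack=[11] mem=[0,0,0,0]
After op 4 (STO M0): stack=[empty] mem=[11,0,0,0]
After op 5 (push 11): stack=[11] mem=[11,0,0,0]
After op 6 (push 17): stack=[11,17] mem=[11,0,0,0]
After op 7 (push 10): stack=[11,17,10] mem=[11,0,0,0]
After op 8 (-): stack=[11,7] mem=[11,0,0,0]
After op 9 (pop): stack=[11] mem=[11,0,0,0]
After op 10 (pop): stack=[empty] mem=[11,0,0,0]
After op 11 (RCL M0): stack=[11] mem=[11,0,0,0]

Answer: [11]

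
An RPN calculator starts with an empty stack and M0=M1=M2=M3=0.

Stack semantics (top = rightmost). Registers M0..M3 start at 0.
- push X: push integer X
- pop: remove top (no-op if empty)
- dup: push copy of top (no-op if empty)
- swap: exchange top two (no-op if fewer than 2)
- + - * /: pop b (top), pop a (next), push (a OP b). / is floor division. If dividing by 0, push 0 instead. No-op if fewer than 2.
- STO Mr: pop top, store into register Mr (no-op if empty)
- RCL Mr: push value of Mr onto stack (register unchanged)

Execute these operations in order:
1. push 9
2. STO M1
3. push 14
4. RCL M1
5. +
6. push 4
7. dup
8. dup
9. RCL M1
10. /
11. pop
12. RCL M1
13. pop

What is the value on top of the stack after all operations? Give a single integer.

Answer: 4

Derivation:
After op 1 (push 9): stack=[9] mem=[0,0,0,0]
After op 2 (STO M1): stack=[empty] mem=[0,9,0,0]
After op 3 (push 14): stack=[14] mem=[0,9,0,0]
After op 4 (RCL M1): stack=[14,9] mem=[0,9,0,0]
After op 5 (+): stack=[23] mem=[0,9,0,0]
After op 6 (push 4): stack=[23,4] mem=[0,9,0,0]
After op 7 (dup): stack=[23,4,4] mem=[0,9,0,0]
After op 8 (dup): stack=[23,4,4,4] mem=[0,9,0,0]
After op 9 (RCL M1): stack=[23,4,4,4,9] mem=[0,9,0,0]
After op 10 (/): stack=[23,4,4,0] mem=[0,9,0,0]
After op 11 (pop): stack=[23,4,4] mem=[0,9,0,0]
After op 12 (RCL M1): stack=[23,4,4,9] mem=[0,9,0,0]
After op 13 (pop): stack=[23,4,4] mem=[0,9,0,0]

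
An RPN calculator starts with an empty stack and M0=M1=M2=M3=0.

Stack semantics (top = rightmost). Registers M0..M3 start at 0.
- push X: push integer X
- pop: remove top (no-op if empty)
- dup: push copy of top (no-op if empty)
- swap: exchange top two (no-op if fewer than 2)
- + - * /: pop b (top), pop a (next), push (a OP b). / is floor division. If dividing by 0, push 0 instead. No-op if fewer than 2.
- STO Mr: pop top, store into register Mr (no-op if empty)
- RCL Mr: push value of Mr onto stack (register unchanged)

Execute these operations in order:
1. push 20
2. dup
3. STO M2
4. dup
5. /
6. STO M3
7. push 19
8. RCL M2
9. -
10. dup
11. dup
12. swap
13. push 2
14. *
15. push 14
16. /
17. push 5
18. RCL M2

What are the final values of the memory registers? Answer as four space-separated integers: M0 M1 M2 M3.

After op 1 (push 20): stack=[20] mem=[0,0,0,0]
After op 2 (dup): stack=[20,20] mem=[0,0,0,0]
After op 3 (STO M2): stack=[20] mem=[0,0,20,0]
After op 4 (dup): stack=[20,20] mem=[0,0,20,0]
After op 5 (/): stack=[1] mem=[0,0,20,0]
After op 6 (STO M3): stack=[empty] mem=[0,0,20,1]
After op 7 (push 19): stack=[19] mem=[0,0,20,1]
After op 8 (RCL M2): stack=[19,20] mem=[0,0,20,1]
After op 9 (-): stack=[-1] mem=[0,0,20,1]
After op 10 (dup): stack=[-1,-1] mem=[0,0,20,1]
After op 11 (dup): stack=[-1,-1,-1] mem=[0,0,20,1]
After op 12 (swap): stack=[-1,-1,-1] mem=[0,0,20,1]
After op 13 (push 2): stack=[-1,-1,-1,2] mem=[0,0,20,1]
After op 14 (*): stack=[-1,-1,-2] mem=[0,0,20,1]
After op 15 (push 14): stack=[-1,-1,-2,14] mem=[0,0,20,1]
After op 16 (/): stack=[-1,-1,-1] mem=[0,0,20,1]
After op 17 (push 5): stack=[-1,-1,-1,5] mem=[0,0,20,1]
After op 18 (RCL M2): stack=[-1,-1,-1,5,20] mem=[0,0,20,1]

Answer: 0 0 20 1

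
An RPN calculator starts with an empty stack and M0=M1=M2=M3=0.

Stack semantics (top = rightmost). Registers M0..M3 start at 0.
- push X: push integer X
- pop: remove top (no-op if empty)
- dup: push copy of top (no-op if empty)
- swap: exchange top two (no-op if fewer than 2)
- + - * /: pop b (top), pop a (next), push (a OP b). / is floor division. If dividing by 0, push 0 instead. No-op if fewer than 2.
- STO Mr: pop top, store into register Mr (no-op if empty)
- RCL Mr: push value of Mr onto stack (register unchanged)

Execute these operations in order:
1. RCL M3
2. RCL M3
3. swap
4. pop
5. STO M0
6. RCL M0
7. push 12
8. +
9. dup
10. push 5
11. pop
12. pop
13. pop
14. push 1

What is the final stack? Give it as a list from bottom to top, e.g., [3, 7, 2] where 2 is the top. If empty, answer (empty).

Answer: [1]

Derivation:
After op 1 (RCL M3): stack=[0] mem=[0,0,0,0]
After op 2 (RCL M3): stack=[0,0] mem=[0,0,0,0]
After op 3 (swap): stack=[0,0] mem=[0,0,0,0]
After op 4 (pop): stack=[0] mem=[0,0,0,0]
After op 5 (STO M0): stack=[empty] mem=[0,0,0,0]
After op 6 (RCL M0): stack=[0] mem=[0,0,0,0]
After op 7 (push 12): stack=[0,12] mem=[0,0,0,0]
After op 8 (+): stack=[12] mem=[0,0,0,0]
After op 9 (dup): stack=[12,12] mem=[0,0,0,0]
After op 10 (push 5): stack=[12,12,5] mem=[0,0,0,0]
After op 11 (pop): stack=[12,12] mem=[0,0,0,0]
After op 12 (pop): stack=[12] mem=[0,0,0,0]
After op 13 (pop): stack=[empty] mem=[0,0,0,0]
After op 14 (push 1): stack=[1] mem=[0,0,0,0]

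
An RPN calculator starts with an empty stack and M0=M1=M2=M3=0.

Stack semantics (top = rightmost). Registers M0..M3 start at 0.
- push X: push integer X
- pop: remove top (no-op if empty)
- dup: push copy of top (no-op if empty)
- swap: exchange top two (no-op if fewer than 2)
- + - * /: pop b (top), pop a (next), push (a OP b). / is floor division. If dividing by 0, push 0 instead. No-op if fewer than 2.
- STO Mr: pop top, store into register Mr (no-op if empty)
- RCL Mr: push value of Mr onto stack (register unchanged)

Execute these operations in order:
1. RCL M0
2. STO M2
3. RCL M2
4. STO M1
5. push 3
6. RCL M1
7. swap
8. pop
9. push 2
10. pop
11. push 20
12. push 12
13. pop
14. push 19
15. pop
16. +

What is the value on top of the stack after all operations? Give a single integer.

After op 1 (RCL M0): stack=[0] mem=[0,0,0,0]
After op 2 (STO M2): stack=[empty] mem=[0,0,0,0]
After op 3 (RCL M2): stack=[0] mem=[0,0,0,0]
After op 4 (STO M1): stack=[empty] mem=[0,0,0,0]
After op 5 (push 3): stack=[3] mem=[0,0,0,0]
After op 6 (RCL M1): stack=[3,0] mem=[0,0,0,0]
After op 7 (swap): stack=[0,3] mem=[0,0,0,0]
After op 8 (pop): stack=[0] mem=[0,0,0,0]
After op 9 (push 2): stack=[0,2] mem=[0,0,0,0]
After op 10 (pop): stack=[0] mem=[0,0,0,0]
After op 11 (push 20): stack=[0,20] mem=[0,0,0,0]
After op 12 (push 12): stack=[0,20,12] mem=[0,0,0,0]
After op 13 (pop): stack=[0,20] mem=[0,0,0,0]
After op 14 (push 19): stack=[0,20,19] mem=[0,0,0,0]
After op 15 (pop): stack=[0,20] mem=[0,0,0,0]
After op 16 (+): stack=[20] mem=[0,0,0,0]

Answer: 20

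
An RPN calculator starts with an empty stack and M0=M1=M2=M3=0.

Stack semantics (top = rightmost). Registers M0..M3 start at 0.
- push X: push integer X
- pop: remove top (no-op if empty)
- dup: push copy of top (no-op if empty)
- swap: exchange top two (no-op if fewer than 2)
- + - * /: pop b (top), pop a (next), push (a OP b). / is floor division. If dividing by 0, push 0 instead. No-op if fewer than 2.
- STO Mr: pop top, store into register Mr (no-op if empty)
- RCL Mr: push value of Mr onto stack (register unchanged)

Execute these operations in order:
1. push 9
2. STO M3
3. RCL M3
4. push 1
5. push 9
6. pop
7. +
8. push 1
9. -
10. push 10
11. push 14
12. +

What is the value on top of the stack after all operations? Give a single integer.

Answer: 24

Derivation:
After op 1 (push 9): stack=[9] mem=[0,0,0,0]
After op 2 (STO M3): stack=[empty] mem=[0,0,0,9]
After op 3 (RCL M3): stack=[9] mem=[0,0,0,9]
After op 4 (push 1): stack=[9,1] mem=[0,0,0,9]
After op 5 (push 9): stack=[9,1,9] mem=[0,0,0,9]
After op 6 (pop): stack=[9,1] mem=[0,0,0,9]
After op 7 (+): stack=[10] mem=[0,0,0,9]
After op 8 (push 1): stack=[10,1] mem=[0,0,0,9]
After op 9 (-): stack=[9] mem=[0,0,0,9]
After op 10 (push 10): stack=[9,10] mem=[0,0,0,9]
After op 11 (push 14): stack=[9,10,14] mem=[0,0,0,9]
After op 12 (+): stack=[9,24] mem=[0,0,0,9]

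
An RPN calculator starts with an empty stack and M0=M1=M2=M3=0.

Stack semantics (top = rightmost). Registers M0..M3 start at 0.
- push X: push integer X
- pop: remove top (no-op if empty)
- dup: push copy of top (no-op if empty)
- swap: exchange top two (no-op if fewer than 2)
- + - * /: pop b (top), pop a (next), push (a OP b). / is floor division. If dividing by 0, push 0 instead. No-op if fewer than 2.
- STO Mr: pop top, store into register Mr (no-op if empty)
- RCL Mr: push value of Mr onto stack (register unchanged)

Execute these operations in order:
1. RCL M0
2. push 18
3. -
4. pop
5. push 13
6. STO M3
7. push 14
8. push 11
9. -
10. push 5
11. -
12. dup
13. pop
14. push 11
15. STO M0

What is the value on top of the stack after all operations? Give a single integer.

After op 1 (RCL M0): stack=[0] mem=[0,0,0,0]
After op 2 (push 18): stack=[0,18] mem=[0,0,0,0]
After op 3 (-): stack=[-18] mem=[0,0,0,0]
After op 4 (pop): stack=[empty] mem=[0,0,0,0]
After op 5 (push 13): stack=[13] mem=[0,0,0,0]
After op 6 (STO M3): stack=[empty] mem=[0,0,0,13]
After op 7 (push 14): stack=[14] mem=[0,0,0,13]
After op 8 (push 11): stack=[14,11] mem=[0,0,0,13]
After op 9 (-): stack=[3] mem=[0,0,0,13]
After op 10 (push 5): stack=[3,5] mem=[0,0,0,13]
After op 11 (-): stack=[-2] mem=[0,0,0,13]
After op 12 (dup): stack=[-2,-2] mem=[0,0,0,13]
After op 13 (pop): stack=[-2] mem=[0,0,0,13]
After op 14 (push 11): stack=[-2,11] mem=[0,0,0,13]
After op 15 (STO M0): stack=[-2] mem=[11,0,0,13]

Answer: -2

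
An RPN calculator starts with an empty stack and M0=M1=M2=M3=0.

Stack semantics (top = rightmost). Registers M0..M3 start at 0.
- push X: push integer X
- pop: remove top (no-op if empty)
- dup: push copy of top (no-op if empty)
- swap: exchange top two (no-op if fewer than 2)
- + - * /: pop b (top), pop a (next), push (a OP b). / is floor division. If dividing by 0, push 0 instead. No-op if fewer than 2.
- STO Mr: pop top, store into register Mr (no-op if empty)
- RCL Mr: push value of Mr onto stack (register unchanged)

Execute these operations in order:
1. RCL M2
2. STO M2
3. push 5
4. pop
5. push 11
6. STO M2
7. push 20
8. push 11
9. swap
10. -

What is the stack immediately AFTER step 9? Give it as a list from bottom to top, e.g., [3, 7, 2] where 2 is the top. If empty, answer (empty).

After op 1 (RCL M2): stack=[0] mem=[0,0,0,0]
After op 2 (STO M2): stack=[empty] mem=[0,0,0,0]
After op 3 (push 5): stack=[5] mem=[0,0,0,0]
After op 4 (pop): stack=[empty] mem=[0,0,0,0]
After op 5 (push 11): stack=[11] mem=[0,0,0,0]
After op 6 (STO M2): stack=[empty] mem=[0,0,11,0]
After op 7 (push 20): stack=[20] mem=[0,0,11,0]
After op 8 (push 11): stack=[20,11] mem=[0,0,11,0]
After op 9 (swap): stack=[11,20] mem=[0,0,11,0]

[11, 20]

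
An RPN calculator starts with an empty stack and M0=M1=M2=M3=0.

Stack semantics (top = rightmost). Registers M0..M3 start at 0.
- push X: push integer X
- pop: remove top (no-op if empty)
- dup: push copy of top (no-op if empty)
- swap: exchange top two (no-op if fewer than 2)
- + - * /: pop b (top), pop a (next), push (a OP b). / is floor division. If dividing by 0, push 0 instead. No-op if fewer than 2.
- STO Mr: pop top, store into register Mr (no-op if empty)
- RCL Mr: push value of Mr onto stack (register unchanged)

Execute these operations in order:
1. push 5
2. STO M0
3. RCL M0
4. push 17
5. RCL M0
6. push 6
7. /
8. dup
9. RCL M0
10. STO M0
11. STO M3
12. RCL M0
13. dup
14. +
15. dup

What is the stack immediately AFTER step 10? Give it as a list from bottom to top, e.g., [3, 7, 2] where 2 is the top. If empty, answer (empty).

After op 1 (push 5): stack=[5] mem=[0,0,0,0]
After op 2 (STO M0): stack=[empty] mem=[5,0,0,0]
After op 3 (RCL M0): stack=[5] mem=[5,0,0,0]
After op 4 (push 17): stack=[5,17] mem=[5,0,0,0]
After op 5 (RCL M0): stack=[5,17,5] mem=[5,0,0,0]
After op 6 (push 6): stack=[5,17,5,6] mem=[5,0,0,0]
After op 7 (/): stack=[5,17,0] mem=[5,0,0,0]
After op 8 (dup): stack=[5,17,0,0] mem=[5,0,0,0]
After op 9 (RCL M0): stack=[5,17,0,0,5] mem=[5,0,0,0]
After op 10 (STO M0): stack=[5,17,0,0] mem=[5,0,0,0]

[5, 17, 0, 0]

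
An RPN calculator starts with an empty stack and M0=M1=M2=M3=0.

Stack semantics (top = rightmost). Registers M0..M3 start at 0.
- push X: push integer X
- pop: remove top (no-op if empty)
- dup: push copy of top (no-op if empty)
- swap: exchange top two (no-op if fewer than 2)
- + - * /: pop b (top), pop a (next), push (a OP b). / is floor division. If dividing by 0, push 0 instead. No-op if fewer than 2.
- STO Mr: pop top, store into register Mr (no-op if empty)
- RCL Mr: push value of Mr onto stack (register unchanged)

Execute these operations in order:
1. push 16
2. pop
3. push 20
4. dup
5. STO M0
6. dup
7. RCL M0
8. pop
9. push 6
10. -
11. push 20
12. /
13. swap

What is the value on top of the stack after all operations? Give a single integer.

After op 1 (push 16): stack=[16] mem=[0,0,0,0]
After op 2 (pop): stack=[empty] mem=[0,0,0,0]
After op 3 (push 20): stack=[20] mem=[0,0,0,0]
After op 4 (dup): stack=[20,20] mem=[0,0,0,0]
After op 5 (STO M0): stack=[20] mem=[20,0,0,0]
After op 6 (dup): stack=[20,20] mem=[20,0,0,0]
After op 7 (RCL M0): stack=[20,20,20] mem=[20,0,0,0]
After op 8 (pop): stack=[20,20] mem=[20,0,0,0]
After op 9 (push 6): stack=[20,20,6] mem=[20,0,0,0]
After op 10 (-): stack=[20,14] mem=[20,0,0,0]
After op 11 (push 20): stack=[20,14,20] mem=[20,0,0,0]
After op 12 (/): stack=[20,0] mem=[20,0,0,0]
After op 13 (swap): stack=[0,20] mem=[20,0,0,0]

Answer: 20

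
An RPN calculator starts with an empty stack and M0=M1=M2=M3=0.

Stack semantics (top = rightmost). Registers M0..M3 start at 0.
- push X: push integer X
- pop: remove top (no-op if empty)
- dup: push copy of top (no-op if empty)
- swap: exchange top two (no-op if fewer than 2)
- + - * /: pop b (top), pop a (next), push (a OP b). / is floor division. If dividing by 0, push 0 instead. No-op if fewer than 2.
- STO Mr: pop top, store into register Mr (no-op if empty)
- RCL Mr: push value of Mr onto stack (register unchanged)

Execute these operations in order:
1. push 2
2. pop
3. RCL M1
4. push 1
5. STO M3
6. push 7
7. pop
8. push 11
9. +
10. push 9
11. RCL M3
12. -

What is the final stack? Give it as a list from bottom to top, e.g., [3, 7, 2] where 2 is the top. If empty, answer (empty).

After op 1 (push 2): stack=[2] mem=[0,0,0,0]
After op 2 (pop): stack=[empty] mem=[0,0,0,0]
After op 3 (RCL M1): stack=[0] mem=[0,0,0,0]
After op 4 (push 1): stack=[0,1] mem=[0,0,0,0]
After op 5 (STO M3): stack=[0] mem=[0,0,0,1]
After op 6 (push 7): stack=[0,7] mem=[0,0,0,1]
After op 7 (pop): stack=[0] mem=[0,0,0,1]
After op 8 (push 11): stack=[0,11] mem=[0,0,0,1]
After op 9 (+): stack=[11] mem=[0,0,0,1]
After op 10 (push 9): stack=[11,9] mem=[0,0,0,1]
After op 11 (RCL M3): stack=[11,9,1] mem=[0,0,0,1]
After op 12 (-): stack=[11,8] mem=[0,0,0,1]

Answer: [11, 8]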